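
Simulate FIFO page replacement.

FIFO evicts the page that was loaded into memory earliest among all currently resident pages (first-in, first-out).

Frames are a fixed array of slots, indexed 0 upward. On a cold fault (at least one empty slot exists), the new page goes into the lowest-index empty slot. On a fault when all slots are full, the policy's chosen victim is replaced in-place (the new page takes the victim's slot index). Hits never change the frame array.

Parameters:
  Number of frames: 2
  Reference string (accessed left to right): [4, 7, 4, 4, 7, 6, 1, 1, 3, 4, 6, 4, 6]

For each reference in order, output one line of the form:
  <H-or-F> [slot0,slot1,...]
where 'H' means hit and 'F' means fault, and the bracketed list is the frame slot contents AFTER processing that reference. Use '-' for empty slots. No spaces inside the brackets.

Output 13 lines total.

F [4,-]
F [4,7]
H [4,7]
H [4,7]
H [4,7]
F [6,7]
F [6,1]
H [6,1]
F [3,1]
F [3,4]
F [6,4]
H [6,4]
H [6,4]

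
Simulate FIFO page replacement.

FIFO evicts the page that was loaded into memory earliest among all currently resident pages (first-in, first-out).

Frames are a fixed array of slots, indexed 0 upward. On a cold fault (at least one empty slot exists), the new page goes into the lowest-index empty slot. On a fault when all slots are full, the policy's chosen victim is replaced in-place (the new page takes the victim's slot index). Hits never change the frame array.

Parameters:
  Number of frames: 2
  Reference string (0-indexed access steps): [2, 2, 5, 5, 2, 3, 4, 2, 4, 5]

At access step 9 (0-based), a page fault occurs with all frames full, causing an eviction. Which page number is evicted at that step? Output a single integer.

Step 0: ref 2 -> FAULT, frames=[2,-]
Step 1: ref 2 -> HIT, frames=[2,-]
Step 2: ref 5 -> FAULT, frames=[2,5]
Step 3: ref 5 -> HIT, frames=[2,5]
Step 4: ref 2 -> HIT, frames=[2,5]
Step 5: ref 3 -> FAULT, evict 2, frames=[3,5]
Step 6: ref 4 -> FAULT, evict 5, frames=[3,4]
Step 7: ref 2 -> FAULT, evict 3, frames=[2,4]
Step 8: ref 4 -> HIT, frames=[2,4]
Step 9: ref 5 -> FAULT, evict 4, frames=[2,5]
At step 9: evicted page 4

Answer: 4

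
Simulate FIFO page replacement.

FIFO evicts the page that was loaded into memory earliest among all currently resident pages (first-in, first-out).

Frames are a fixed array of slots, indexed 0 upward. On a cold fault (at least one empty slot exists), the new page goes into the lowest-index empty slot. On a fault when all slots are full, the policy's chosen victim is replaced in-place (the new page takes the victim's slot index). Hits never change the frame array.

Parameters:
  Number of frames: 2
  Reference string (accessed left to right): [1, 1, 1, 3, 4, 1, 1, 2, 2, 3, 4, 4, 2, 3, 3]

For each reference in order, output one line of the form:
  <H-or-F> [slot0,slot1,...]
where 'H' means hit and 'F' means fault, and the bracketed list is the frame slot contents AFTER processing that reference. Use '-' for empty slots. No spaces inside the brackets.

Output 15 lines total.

F [1,-]
H [1,-]
H [1,-]
F [1,3]
F [4,3]
F [4,1]
H [4,1]
F [2,1]
H [2,1]
F [2,3]
F [4,3]
H [4,3]
F [4,2]
F [3,2]
H [3,2]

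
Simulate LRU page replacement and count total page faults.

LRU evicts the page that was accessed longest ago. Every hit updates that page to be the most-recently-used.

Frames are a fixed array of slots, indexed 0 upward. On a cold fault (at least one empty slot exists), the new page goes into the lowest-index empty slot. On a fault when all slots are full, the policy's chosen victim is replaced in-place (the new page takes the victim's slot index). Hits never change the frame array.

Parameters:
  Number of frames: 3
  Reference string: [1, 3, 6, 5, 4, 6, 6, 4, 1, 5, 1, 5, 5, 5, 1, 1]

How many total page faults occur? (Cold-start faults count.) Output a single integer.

Answer: 7

Derivation:
Step 0: ref 1 → FAULT, frames=[1,-,-]
Step 1: ref 3 → FAULT, frames=[1,3,-]
Step 2: ref 6 → FAULT, frames=[1,3,6]
Step 3: ref 5 → FAULT (evict 1), frames=[5,3,6]
Step 4: ref 4 → FAULT (evict 3), frames=[5,4,6]
Step 5: ref 6 → HIT, frames=[5,4,6]
Step 6: ref 6 → HIT, frames=[5,4,6]
Step 7: ref 4 → HIT, frames=[5,4,6]
Step 8: ref 1 → FAULT (evict 5), frames=[1,4,6]
Step 9: ref 5 → FAULT (evict 6), frames=[1,4,5]
Step 10: ref 1 → HIT, frames=[1,4,5]
Step 11: ref 5 → HIT, frames=[1,4,5]
Step 12: ref 5 → HIT, frames=[1,4,5]
Step 13: ref 5 → HIT, frames=[1,4,5]
Step 14: ref 1 → HIT, frames=[1,4,5]
Step 15: ref 1 → HIT, frames=[1,4,5]
Total faults: 7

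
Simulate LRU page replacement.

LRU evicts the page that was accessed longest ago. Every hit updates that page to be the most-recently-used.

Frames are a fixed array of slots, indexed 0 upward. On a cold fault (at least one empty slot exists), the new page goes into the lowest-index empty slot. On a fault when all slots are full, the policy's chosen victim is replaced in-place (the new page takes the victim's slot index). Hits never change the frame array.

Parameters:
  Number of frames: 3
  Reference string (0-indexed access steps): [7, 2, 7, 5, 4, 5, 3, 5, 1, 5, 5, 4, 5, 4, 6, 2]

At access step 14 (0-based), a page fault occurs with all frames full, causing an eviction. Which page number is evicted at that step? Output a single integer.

Step 0: ref 7 -> FAULT, frames=[7,-,-]
Step 1: ref 2 -> FAULT, frames=[7,2,-]
Step 2: ref 7 -> HIT, frames=[7,2,-]
Step 3: ref 5 -> FAULT, frames=[7,2,5]
Step 4: ref 4 -> FAULT, evict 2, frames=[7,4,5]
Step 5: ref 5 -> HIT, frames=[7,4,5]
Step 6: ref 3 -> FAULT, evict 7, frames=[3,4,5]
Step 7: ref 5 -> HIT, frames=[3,4,5]
Step 8: ref 1 -> FAULT, evict 4, frames=[3,1,5]
Step 9: ref 5 -> HIT, frames=[3,1,5]
Step 10: ref 5 -> HIT, frames=[3,1,5]
Step 11: ref 4 -> FAULT, evict 3, frames=[4,1,5]
Step 12: ref 5 -> HIT, frames=[4,1,5]
Step 13: ref 4 -> HIT, frames=[4,1,5]
Step 14: ref 6 -> FAULT, evict 1, frames=[4,6,5]
At step 14: evicted page 1

Answer: 1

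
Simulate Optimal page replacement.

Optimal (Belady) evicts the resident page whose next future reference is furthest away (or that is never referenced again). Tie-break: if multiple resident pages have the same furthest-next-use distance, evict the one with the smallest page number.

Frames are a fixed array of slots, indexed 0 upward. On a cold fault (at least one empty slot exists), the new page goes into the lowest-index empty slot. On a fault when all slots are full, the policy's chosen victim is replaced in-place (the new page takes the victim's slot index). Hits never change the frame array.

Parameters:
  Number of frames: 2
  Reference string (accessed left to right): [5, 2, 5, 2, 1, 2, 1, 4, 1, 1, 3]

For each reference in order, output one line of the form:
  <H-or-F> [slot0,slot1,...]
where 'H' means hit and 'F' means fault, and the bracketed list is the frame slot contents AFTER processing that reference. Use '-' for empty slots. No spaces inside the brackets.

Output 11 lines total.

F [5,-]
F [5,2]
H [5,2]
H [5,2]
F [1,2]
H [1,2]
H [1,2]
F [1,4]
H [1,4]
H [1,4]
F [3,4]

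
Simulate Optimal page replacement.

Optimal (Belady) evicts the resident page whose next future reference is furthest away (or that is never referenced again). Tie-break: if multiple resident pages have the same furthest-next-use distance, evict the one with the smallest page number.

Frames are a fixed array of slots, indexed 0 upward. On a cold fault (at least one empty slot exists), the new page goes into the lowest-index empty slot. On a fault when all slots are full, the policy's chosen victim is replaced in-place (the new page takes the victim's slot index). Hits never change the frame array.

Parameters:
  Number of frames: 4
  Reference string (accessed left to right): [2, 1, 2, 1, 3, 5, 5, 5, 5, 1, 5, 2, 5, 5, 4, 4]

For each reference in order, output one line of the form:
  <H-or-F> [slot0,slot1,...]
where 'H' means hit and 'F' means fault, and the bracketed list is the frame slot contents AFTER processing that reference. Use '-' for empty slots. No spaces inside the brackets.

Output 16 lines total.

F [2,-,-,-]
F [2,1,-,-]
H [2,1,-,-]
H [2,1,-,-]
F [2,1,3,-]
F [2,1,3,5]
H [2,1,3,5]
H [2,1,3,5]
H [2,1,3,5]
H [2,1,3,5]
H [2,1,3,5]
H [2,1,3,5]
H [2,1,3,5]
H [2,1,3,5]
F [2,4,3,5]
H [2,4,3,5]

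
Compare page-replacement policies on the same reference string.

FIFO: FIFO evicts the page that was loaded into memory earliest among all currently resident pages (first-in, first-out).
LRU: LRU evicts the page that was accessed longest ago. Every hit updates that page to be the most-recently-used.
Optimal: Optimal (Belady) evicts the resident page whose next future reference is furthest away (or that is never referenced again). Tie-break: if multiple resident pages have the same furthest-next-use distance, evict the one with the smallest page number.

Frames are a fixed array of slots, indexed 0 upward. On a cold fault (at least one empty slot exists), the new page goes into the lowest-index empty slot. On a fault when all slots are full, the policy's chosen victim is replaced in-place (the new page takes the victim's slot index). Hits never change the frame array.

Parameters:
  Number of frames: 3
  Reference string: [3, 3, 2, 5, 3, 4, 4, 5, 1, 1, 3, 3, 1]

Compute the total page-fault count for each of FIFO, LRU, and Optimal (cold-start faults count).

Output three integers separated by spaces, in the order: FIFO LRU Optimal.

Answer: 6 6 5

Derivation:
--- FIFO ---
  step 0: ref 3 -> FAULT, frames=[3,-,-] (faults so far: 1)
  step 1: ref 3 -> HIT, frames=[3,-,-] (faults so far: 1)
  step 2: ref 2 -> FAULT, frames=[3,2,-] (faults so far: 2)
  step 3: ref 5 -> FAULT, frames=[3,2,5] (faults so far: 3)
  step 4: ref 3 -> HIT, frames=[3,2,5] (faults so far: 3)
  step 5: ref 4 -> FAULT, evict 3, frames=[4,2,5] (faults so far: 4)
  step 6: ref 4 -> HIT, frames=[4,2,5] (faults so far: 4)
  step 7: ref 5 -> HIT, frames=[4,2,5] (faults so far: 4)
  step 8: ref 1 -> FAULT, evict 2, frames=[4,1,5] (faults so far: 5)
  step 9: ref 1 -> HIT, frames=[4,1,5] (faults so far: 5)
  step 10: ref 3 -> FAULT, evict 5, frames=[4,1,3] (faults so far: 6)
  step 11: ref 3 -> HIT, frames=[4,1,3] (faults so far: 6)
  step 12: ref 1 -> HIT, frames=[4,1,3] (faults so far: 6)
  FIFO total faults: 6
--- LRU ---
  step 0: ref 3 -> FAULT, frames=[3,-,-] (faults so far: 1)
  step 1: ref 3 -> HIT, frames=[3,-,-] (faults so far: 1)
  step 2: ref 2 -> FAULT, frames=[3,2,-] (faults so far: 2)
  step 3: ref 5 -> FAULT, frames=[3,2,5] (faults so far: 3)
  step 4: ref 3 -> HIT, frames=[3,2,5] (faults so far: 3)
  step 5: ref 4 -> FAULT, evict 2, frames=[3,4,5] (faults so far: 4)
  step 6: ref 4 -> HIT, frames=[3,4,5] (faults so far: 4)
  step 7: ref 5 -> HIT, frames=[3,4,5] (faults so far: 4)
  step 8: ref 1 -> FAULT, evict 3, frames=[1,4,5] (faults so far: 5)
  step 9: ref 1 -> HIT, frames=[1,4,5] (faults so far: 5)
  step 10: ref 3 -> FAULT, evict 4, frames=[1,3,5] (faults so far: 6)
  step 11: ref 3 -> HIT, frames=[1,3,5] (faults so far: 6)
  step 12: ref 1 -> HIT, frames=[1,3,5] (faults so far: 6)
  LRU total faults: 6
--- Optimal ---
  step 0: ref 3 -> FAULT, frames=[3,-,-] (faults so far: 1)
  step 1: ref 3 -> HIT, frames=[3,-,-] (faults so far: 1)
  step 2: ref 2 -> FAULT, frames=[3,2,-] (faults so far: 2)
  step 3: ref 5 -> FAULT, frames=[3,2,5] (faults so far: 3)
  step 4: ref 3 -> HIT, frames=[3,2,5] (faults so far: 3)
  step 5: ref 4 -> FAULT, evict 2, frames=[3,4,5] (faults so far: 4)
  step 6: ref 4 -> HIT, frames=[3,4,5] (faults so far: 4)
  step 7: ref 5 -> HIT, frames=[3,4,5] (faults so far: 4)
  step 8: ref 1 -> FAULT, evict 4, frames=[3,1,5] (faults so far: 5)
  step 9: ref 1 -> HIT, frames=[3,1,5] (faults so far: 5)
  step 10: ref 3 -> HIT, frames=[3,1,5] (faults so far: 5)
  step 11: ref 3 -> HIT, frames=[3,1,5] (faults so far: 5)
  step 12: ref 1 -> HIT, frames=[3,1,5] (faults so far: 5)
  Optimal total faults: 5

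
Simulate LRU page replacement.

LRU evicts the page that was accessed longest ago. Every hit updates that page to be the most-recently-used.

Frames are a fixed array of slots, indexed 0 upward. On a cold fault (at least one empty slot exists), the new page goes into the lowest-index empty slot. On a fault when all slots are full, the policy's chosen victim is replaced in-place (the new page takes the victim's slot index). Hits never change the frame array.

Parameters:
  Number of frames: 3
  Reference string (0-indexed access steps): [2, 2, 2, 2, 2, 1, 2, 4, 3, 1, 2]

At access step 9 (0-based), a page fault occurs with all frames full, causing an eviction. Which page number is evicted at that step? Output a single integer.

Step 0: ref 2 -> FAULT, frames=[2,-,-]
Step 1: ref 2 -> HIT, frames=[2,-,-]
Step 2: ref 2 -> HIT, frames=[2,-,-]
Step 3: ref 2 -> HIT, frames=[2,-,-]
Step 4: ref 2 -> HIT, frames=[2,-,-]
Step 5: ref 1 -> FAULT, frames=[2,1,-]
Step 6: ref 2 -> HIT, frames=[2,1,-]
Step 7: ref 4 -> FAULT, frames=[2,1,4]
Step 8: ref 3 -> FAULT, evict 1, frames=[2,3,4]
Step 9: ref 1 -> FAULT, evict 2, frames=[1,3,4]
At step 9: evicted page 2

Answer: 2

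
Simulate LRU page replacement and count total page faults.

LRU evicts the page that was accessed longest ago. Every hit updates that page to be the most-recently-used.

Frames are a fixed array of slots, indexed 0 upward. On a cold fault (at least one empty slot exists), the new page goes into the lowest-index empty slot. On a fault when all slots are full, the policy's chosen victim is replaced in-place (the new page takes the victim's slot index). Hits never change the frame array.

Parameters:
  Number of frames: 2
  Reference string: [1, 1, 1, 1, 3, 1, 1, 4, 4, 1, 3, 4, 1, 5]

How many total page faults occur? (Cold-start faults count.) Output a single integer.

Answer: 7

Derivation:
Step 0: ref 1 → FAULT, frames=[1,-]
Step 1: ref 1 → HIT, frames=[1,-]
Step 2: ref 1 → HIT, frames=[1,-]
Step 3: ref 1 → HIT, frames=[1,-]
Step 4: ref 3 → FAULT, frames=[1,3]
Step 5: ref 1 → HIT, frames=[1,3]
Step 6: ref 1 → HIT, frames=[1,3]
Step 7: ref 4 → FAULT (evict 3), frames=[1,4]
Step 8: ref 4 → HIT, frames=[1,4]
Step 9: ref 1 → HIT, frames=[1,4]
Step 10: ref 3 → FAULT (evict 4), frames=[1,3]
Step 11: ref 4 → FAULT (evict 1), frames=[4,3]
Step 12: ref 1 → FAULT (evict 3), frames=[4,1]
Step 13: ref 5 → FAULT (evict 4), frames=[5,1]
Total faults: 7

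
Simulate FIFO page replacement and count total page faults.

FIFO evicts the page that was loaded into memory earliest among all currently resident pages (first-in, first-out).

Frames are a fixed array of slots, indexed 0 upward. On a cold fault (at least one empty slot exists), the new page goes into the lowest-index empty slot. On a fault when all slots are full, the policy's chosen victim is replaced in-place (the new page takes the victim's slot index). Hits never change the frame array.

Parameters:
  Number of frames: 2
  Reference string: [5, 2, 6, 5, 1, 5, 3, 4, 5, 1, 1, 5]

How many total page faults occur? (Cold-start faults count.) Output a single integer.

Answer: 9

Derivation:
Step 0: ref 5 → FAULT, frames=[5,-]
Step 1: ref 2 → FAULT, frames=[5,2]
Step 2: ref 6 → FAULT (evict 5), frames=[6,2]
Step 3: ref 5 → FAULT (evict 2), frames=[6,5]
Step 4: ref 1 → FAULT (evict 6), frames=[1,5]
Step 5: ref 5 → HIT, frames=[1,5]
Step 6: ref 3 → FAULT (evict 5), frames=[1,3]
Step 7: ref 4 → FAULT (evict 1), frames=[4,3]
Step 8: ref 5 → FAULT (evict 3), frames=[4,5]
Step 9: ref 1 → FAULT (evict 4), frames=[1,5]
Step 10: ref 1 → HIT, frames=[1,5]
Step 11: ref 5 → HIT, frames=[1,5]
Total faults: 9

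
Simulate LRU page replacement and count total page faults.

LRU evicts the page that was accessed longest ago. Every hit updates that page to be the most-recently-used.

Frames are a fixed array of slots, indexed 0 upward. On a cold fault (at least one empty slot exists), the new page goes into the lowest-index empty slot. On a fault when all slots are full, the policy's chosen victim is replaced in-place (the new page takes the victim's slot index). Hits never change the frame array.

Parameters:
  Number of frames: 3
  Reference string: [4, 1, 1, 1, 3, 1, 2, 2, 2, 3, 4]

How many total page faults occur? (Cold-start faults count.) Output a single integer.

Answer: 5

Derivation:
Step 0: ref 4 → FAULT, frames=[4,-,-]
Step 1: ref 1 → FAULT, frames=[4,1,-]
Step 2: ref 1 → HIT, frames=[4,1,-]
Step 3: ref 1 → HIT, frames=[4,1,-]
Step 4: ref 3 → FAULT, frames=[4,1,3]
Step 5: ref 1 → HIT, frames=[4,1,3]
Step 6: ref 2 → FAULT (evict 4), frames=[2,1,3]
Step 7: ref 2 → HIT, frames=[2,1,3]
Step 8: ref 2 → HIT, frames=[2,1,3]
Step 9: ref 3 → HIT, frames=[2,1,3]
Step 10: ref 4 → FAULT (evict 1), frames=[2,4,3]
Total faults: 5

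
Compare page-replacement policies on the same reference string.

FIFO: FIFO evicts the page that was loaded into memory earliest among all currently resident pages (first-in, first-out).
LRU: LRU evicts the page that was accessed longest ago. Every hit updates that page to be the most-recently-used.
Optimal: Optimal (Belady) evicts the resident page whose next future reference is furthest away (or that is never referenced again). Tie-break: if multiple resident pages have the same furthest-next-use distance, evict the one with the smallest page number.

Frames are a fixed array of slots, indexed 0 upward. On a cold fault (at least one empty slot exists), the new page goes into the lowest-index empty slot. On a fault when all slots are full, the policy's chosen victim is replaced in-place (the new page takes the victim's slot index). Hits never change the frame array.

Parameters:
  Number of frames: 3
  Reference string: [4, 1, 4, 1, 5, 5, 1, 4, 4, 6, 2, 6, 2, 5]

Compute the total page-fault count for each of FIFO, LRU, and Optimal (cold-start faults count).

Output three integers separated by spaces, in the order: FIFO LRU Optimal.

Answer: 5 6 5

Derivation:
--- FIFO ---
  step 0: ref 4 -> FAULT, frames=[4,-,-] (faults so far: 1)
  step 1: ref 1 -> FAULT, frames=[4,1,-] (faults so far: 2)
  step 2: ref 4 -> HIT, frames=[4,1,-] (faults so far: 2)
  step 3: ref 1 -> HIT, frames=[4,1,-] (faults so far: 2)
  step 4: ref 5 -> FAULT, frames=[4,1,5] (faults so far: 3)
  step 5: ref 5 -> HIT, frames=[4,1,5] (faults so far: 3)
  step 6: ref 1 -> HIT, frames=[4,1,5] (faults so far: 3)
  step 7: ref 4 -> HIT, frames=[4,1,5] (faults so far: 3)
  step 8: ref 4 -> HIT, frames=[4,1,5] (faults so far: 3)
  step 9: ref 6 -> FAULT, evict 4, frames=[6,1,5] (faults so far: 4)
  step 10: ref 2 -> FAULT, evict 1, frames=[6,2,5] (faults so far: 5)
  step 11: ref 6 -> HIT, frames=[6,2,5] (faults so far: 5)
  step 12: ref 2 -> HIT, frames=[6,2,5] (faults so far: 5)
  step 13: ref 5 -> HIT, frames=[6,2,5] (faults so far: 5)
  FIFO total faults: 5
--- LRU ---
  step 0: ref 4 -> FAULT, frames=[4,-,-] (faults so far: 1)
  step 1: ref 1 -> FAULT, frames=[4,1,-] (faults so far: 2)
  step 2: ref 4 -> HIT, frames=[4,1,-] (faults so far: 2)
  step 3: ref 1 -> HIT, frames=[4,1,-] (faults so far: 2)
  step 4: ref 5 -> FAULT, frames=[4,1,5] (faults so far: 3)
  step 5: ref 5 -> HIT, frames=[4,1,5] (faults so far: 3)
  step 6: ref 1 -> HIT, frames=[4,1,5] (faults so far: 3)
  step 7: ref 4 -> HIT, frames=[4,1,5] (faults so far: 3)
  step 8: ref 4 -> HIT, frames=[4,1,5] (faults so far: 3)
  step 9: ref 6 -> FAULT, evict 5, frames=[4,1,6] (faults so far: 4)
  step 10: ref 2 -> FAULT, evict 1, frames=[4,2,6] (faults so far: 5)
  step 11: ref 6 -> HIT, frames=[4,2,6] (faults so far: 5)
  step 12: ref 2 -> HIT, frames=[4,2,6] (faults so far: 5)
  step 13: ref 5 -> FAULT, evict 4, frames=[5,2,6] (faults so far: 6)
  LRU total faults: 6
--- Optimal ---
  step 0: ref 4 -> FAULT, frames=[4,-,-] (faults so far: 1)
  step 1: ref 1 -> FAULT, frames=[4,1,-] (faults so far: 2)
  step 2: ref 4 -> HIT, frames=[4,1,-] (faults so far: 2)
  step 3: ref 1 -> HIT, frames=[4,1,-] (faults so far: 2)
  step 4: ref 5 -> FAULT, frames=[4,1,5] (faults so far: 3)
  step 5: ref 5 -> HIT, frames=[4,1,5] (faults so far: 3)
  step 6: ref 1 -> HIT, frames=[4,1,5] (faults so far: 3)
  step 7: ref 4 -> HIT, frames=[4,1,5] (faults so far: 3)
  step 8: ref 4 -> HIT, frames=[4,1,5] (faults so far: 3)
  step 9: ref 6 -> FAULT, evict 1, frames=[4,6,5] (faults so far: 4)
  step 10: ref 2 -> FAULT, evict 4, frames=[2,6,5] (faults so far: 5)
  step 11: ref 6 -> HIT, frames=[2,6,5] (faults so far: 5)
  step 12: ref 2 -> HIT, frames=[2,6,5] (faults so far: 5)
  step 13: ref 5 -> HIT, frames=[2,6,5] (faults so far: 5)
  Optimal total faults: 5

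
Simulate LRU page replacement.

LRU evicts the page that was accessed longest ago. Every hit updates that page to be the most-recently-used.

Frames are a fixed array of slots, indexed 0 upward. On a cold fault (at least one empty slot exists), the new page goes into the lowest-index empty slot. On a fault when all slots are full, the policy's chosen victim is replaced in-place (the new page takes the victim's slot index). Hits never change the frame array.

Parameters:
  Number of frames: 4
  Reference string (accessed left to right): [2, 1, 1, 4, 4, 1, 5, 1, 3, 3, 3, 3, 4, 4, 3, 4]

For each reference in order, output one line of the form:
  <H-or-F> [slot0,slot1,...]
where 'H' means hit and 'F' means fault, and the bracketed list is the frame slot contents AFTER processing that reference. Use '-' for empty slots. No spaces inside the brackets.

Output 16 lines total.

F [2,-,-,-]
F [2,1,-,-]
H [2,1,-,-]
F [2,1,4,-]
H [2,1,4,-]
H [2,1,4,-]
F [2,1,4,5]
H [2,1,4,5]
F [3,1,4,5]
H [3,1,4,5]
H [3,1,4,5]
H [3,1,4,5]
H [3,1,4,5]
H [3,1,4,5]
H [3,1,4,5]
H [3,1,4,5]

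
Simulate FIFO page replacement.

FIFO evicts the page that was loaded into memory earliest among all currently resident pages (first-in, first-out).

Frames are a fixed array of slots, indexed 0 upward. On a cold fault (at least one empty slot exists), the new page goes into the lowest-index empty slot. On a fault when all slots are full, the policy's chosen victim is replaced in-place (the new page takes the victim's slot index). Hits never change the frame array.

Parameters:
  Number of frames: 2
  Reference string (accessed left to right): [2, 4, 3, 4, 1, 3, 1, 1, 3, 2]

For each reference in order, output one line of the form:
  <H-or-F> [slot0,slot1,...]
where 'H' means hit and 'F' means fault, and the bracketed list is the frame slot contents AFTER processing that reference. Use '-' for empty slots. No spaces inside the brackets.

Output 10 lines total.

F [2,-]
F [2,4]
F [3,4]
H [3,4]
F [3,1]
H [3,1]
H [3,1]
H [3,1]
H [3,1]
F [2,1]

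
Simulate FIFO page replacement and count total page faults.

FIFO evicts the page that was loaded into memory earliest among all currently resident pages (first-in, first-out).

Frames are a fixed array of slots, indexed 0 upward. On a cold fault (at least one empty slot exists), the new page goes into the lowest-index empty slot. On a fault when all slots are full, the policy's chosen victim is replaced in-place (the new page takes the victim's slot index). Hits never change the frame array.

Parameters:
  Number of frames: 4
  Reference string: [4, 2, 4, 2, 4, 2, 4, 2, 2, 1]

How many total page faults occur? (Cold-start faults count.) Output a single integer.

Step 0: ref 4 → FAULT, frames=[4,-,-,-]
Step 1: ref 2 → FAULT, frames=[4,2,-,-]
Step 2: ref 4 → HIT, frames=[4,2,-,-]
Step 3: ref 2 → HIT, frames=[4,2,-,-]
Step 4: ref 4 → HIT, frames=[4,2,-,-]
Step 5: ref 2 → HIT, frames=[4,2,-,-]
Step 6: ref 4 → HIT, frames=[4,2,-,-]
Step 7: ref 2 → HIT, frames=[4,2,-,-]
Step 8: ref 2 → HIT, frames=[4,2,-,-]
Step 9: ref 1 → FAULT, frames=[4,2,1,-]
Total faults: 3

Answer: 3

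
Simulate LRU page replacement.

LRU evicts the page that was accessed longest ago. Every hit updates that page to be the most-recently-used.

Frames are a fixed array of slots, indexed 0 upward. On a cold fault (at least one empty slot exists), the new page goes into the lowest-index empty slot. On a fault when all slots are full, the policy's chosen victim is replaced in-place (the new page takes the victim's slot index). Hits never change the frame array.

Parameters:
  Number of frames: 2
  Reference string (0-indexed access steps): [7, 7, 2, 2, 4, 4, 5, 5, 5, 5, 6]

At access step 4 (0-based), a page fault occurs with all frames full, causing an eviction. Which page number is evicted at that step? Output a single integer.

Step 0: ref 7 -> FAULT, frames=[7,-]
Step 1: ref 7 -> HIT, frames=[7,-]
Step 2: ref 2 -> FAULT, frames=[7,2]
Step 3: ref 2 -> HIT, frames=[7,2]
Step 4: ref 4 -> FAULT, evict 7, frames=[4,2]
At step 4: evicted page 7

Answer: 7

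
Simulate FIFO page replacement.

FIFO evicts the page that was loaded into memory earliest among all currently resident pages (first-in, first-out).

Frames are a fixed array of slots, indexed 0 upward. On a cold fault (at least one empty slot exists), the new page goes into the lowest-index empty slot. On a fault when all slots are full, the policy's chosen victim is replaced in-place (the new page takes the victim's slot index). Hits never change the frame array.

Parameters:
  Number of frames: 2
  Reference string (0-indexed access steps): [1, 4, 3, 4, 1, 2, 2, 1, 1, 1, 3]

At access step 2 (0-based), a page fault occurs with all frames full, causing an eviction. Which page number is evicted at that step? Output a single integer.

Step 0: ref 1 -> FAULT, frames=[1,-]
Step 1: ref 4 -> FAULT, frames=[1,4]
Step 2: ref 3 -> FAULT, evict 1, frames=[3,4]
At step 2: evicted page 1

Answer: 1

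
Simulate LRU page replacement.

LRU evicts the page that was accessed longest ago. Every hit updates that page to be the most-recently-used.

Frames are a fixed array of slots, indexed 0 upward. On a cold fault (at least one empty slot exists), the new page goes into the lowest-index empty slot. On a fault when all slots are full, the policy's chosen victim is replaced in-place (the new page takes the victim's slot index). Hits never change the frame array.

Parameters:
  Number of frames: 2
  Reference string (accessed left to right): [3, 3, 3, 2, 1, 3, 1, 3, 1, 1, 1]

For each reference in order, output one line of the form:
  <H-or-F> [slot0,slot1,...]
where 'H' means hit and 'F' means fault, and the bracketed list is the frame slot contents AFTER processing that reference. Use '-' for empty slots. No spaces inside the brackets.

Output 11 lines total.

F [3,-]
H [3,-]
H [3,-]
F [3,2]
F [1,2]
F [1,3]
H [1,3]
H [1,3]
H [1,3]
H [1,3]
H [1,3]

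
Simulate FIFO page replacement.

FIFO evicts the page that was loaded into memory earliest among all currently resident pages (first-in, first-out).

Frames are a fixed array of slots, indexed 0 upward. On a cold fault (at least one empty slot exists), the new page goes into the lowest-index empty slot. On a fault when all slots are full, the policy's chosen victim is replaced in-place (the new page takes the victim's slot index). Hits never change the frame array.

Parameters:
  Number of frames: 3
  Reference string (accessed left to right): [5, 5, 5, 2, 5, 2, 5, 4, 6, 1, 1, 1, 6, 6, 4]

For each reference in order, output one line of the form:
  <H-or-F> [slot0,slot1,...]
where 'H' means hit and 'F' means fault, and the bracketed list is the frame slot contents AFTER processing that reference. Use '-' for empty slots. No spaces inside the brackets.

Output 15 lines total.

F [5,-,-]
H [5,-,-]
H [5,-,-]
F [5,2,-]
H [5,2,-]
H [5,2,-]
H [5,2,-]
F [5,2,4]
F [6,2,4]
F [6,1,4]
H [6,1,4]
H [6,1,4]
H [6,1,4]
H [6,1,4]
H [6,1,4]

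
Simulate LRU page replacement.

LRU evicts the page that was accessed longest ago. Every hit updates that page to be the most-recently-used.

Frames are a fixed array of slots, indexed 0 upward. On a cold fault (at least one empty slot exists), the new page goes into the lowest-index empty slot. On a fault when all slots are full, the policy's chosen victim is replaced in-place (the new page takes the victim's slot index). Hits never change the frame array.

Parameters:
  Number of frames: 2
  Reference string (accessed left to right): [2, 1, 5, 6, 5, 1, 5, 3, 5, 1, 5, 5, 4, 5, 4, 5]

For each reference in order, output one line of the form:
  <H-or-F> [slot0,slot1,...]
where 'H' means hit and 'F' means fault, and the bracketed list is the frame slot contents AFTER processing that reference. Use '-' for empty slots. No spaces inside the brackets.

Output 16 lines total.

F [2,-]
F [2,1]
F [5,1]
F [5,6]
H [5,6]
F [5,1]
H [5,1]
F [5,3]
H [5,3]
F [5,1]
H [5,1]
H [5,1]
F [5,4]
H [5,4]
H [5,4]
H [5,4]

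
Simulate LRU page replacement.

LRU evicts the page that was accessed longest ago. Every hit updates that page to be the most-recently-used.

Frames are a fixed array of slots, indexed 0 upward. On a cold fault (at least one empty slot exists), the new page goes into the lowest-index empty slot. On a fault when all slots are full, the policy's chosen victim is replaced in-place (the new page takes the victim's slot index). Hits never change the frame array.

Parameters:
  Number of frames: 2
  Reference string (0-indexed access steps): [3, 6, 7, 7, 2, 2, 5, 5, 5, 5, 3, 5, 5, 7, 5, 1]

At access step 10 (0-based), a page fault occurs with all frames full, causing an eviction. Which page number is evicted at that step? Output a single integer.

Answer: 2

Derivation:
Step 0: ref 3 -> FAULT, frames=[3,-]
Step 1: ref 6 -> FAULT, frames=[3,6]
Step 2: ref 7 -> FAULT, evict 3, frames=[7,6]
Step 3: ref 7 -> HIT, frames=[7,6]
Step 4: ref 2 -> FAULT, evict 6, frames=[7,2]
Step 5: ref 2 -> HIT, frames=[7,2]
Step 6: ref 5 -> FAULT, evict 7, frames=[5,2]
Step 7: ref 5 -> HIT, frames=[5,2]
Step 8: ref 5 -> HIT, frames=[5,2]
Step 9: ref 5 -> HIT, frames=[5,2]
Step 10: ref 3 -> FAULT, evict 2, frames=[5,3]
At step 10: evicted page 2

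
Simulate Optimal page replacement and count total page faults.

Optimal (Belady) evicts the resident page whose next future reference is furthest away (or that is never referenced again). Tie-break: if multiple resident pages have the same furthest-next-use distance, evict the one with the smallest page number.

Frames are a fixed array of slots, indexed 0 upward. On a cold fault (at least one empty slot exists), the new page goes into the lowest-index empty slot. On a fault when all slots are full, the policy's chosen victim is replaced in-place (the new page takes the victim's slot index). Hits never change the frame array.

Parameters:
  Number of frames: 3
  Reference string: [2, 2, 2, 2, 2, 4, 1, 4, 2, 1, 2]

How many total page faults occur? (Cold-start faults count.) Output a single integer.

Answer: 3

Derivation:
Step 0: ref 2 → FAULT, frames=[2,-,-]
Step 1: ref 2 → HIT, frames=[2,-,-]
Step 2: ref 2 → HIT, frames=[2,-,-]
Step 3: ref 2 → HIT, frames=[2,-,-]
Step 4: ref 2 → HIT, frames=[2,-,-]
Step 5: ref 4 → FAULT, frames=[2,4,-]
Step 6: ref 1 → FAULT, frames=[2,4,1]
Step 7: ref 4 → HIT, frames=[2,4,1]
Step 8: ref 2 → HIT, frames=[2,4,1]
Step 9: ref 1 → HIT, frames=[2,4,1]
Step 10: ref 2 → HIT, frames=[2,4,1]
Total faults: 3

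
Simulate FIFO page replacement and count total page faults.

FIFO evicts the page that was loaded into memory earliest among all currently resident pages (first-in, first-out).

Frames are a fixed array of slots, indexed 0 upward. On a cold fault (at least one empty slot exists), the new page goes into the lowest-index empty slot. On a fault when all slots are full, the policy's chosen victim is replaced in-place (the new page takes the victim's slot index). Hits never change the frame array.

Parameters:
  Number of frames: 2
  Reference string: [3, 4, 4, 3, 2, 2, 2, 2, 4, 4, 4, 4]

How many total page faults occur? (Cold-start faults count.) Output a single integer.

Answer: 3

Derivation:
Step 0: ref 3 → FAULT, frames=[3,-]
Step 1: ref 4 → FAULT, frames=[3,4]
Step 2: ref 4 → HIT, frames=[3,4]
Step 3: ref 3 → HIT, frames=[3,4]
Step 4: ref 2 → FAULT (evict 3), frames=[2,4]
Step 5: ref 2 → HIT, frames=[2,4]
Step 6: ref 2 → HIT, frames=[2,4]
Step 7: ref 2 → HIT, frames=[2,4]
Step 8: ref 4 → HIT, frames=[2,4]
Step 9: ref 4 → HIT, frames=[2,4]
Step 10: ref 4 → HIT, frames=[2,4]
Step 11: ref 4 → HIT, frames=[2,4]
Total faults: 3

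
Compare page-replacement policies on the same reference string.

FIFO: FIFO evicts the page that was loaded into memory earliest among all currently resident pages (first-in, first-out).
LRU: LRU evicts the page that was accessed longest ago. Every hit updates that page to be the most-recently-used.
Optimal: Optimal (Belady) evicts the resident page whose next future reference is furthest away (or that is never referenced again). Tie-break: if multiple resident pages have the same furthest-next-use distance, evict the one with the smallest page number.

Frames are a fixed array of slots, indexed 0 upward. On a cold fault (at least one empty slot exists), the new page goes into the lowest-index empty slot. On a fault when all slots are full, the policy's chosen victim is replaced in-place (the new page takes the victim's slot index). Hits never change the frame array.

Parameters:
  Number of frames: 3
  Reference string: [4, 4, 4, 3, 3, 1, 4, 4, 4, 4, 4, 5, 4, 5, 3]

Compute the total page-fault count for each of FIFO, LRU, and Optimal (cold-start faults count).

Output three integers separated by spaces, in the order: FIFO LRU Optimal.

--- FIFO ---
  step 0: ref 4 -> FAULT, frames=[4,-,-] (faults so far: 1)
  step 1: ref 4 -> HIT, frames=[4,-,-] (faults so far: 1)
  step 2: ref 4 -> HIT, frames=[4,-,-] (faults so far: 1)
  step 3: ref 3 -> FAULT, frames=[4,3,-] (faults so far: 2)
  step 4: ref 3 -> HIT, frames=[4,3,-] (faults so far: 2)
  step 5: ref 1 -> FAULT, frames=[4,3,1] (faults so far: 3)
  step 6: ref 4 -> HIT, frames=[4,3,1] (faults so far: 3)
  step 7: ref 4 -> HIT, frames=[4,3,1] (faults so far: 3)
  step 8: ref 4 -> HIT, frames=[4,3,1] (faults so far: 3)
  step 9: ref 4 -> HIT, frames=[4,3,1] (faults so far: 3)
  step 10: ref 4 -> HIT, frames=[4,3,1] (faults so far: 3)
  step 11: ref 5 -> FAULT, evict 4, frames=[5,3,1] (faults so far: 4)
  step 12: ref 4 -> FAULT, evict 3, frames=[5,4,1] (faults so far: 5)
  step 13: ref 5 -> HIT, frames=[5,4,1] (faults so far: 5)
  step 14: ref 3 -> FAULT, evict 1, frames=[5,4,3] (faults so far: 6)
  FIFO total faults: 6
--- LRU ---
  step 0: ref 4 -> FAULT, frames=[4,-,-] (faults so far: 1)
  step 1: ref 4 -> HIT, frames=[4,-,-] (faults so far: 1)
  step 2: ref 4 -> HIT, frames=[4,-,-] (faults so far: 1)
  step 3: ref 3 -> FAULT, frames=[4,3,-] (faults so far: 2)
  step 4: ref 3 -> HIT, frames=[4,3,-] (faults so far: 2)
  step 5: ref 1 -> FAULT, frames=[4,3,1] (faults so far: 3)
  step 6: ref 4 -> HIT, frames=[4,3,1] (faults so far: 3)
  step 7: ref 4 -> HIT, frames=[4,3,1] (faults so far: 3)
  step 8: ref 4 -> HIT, frames=[4,3,1] (faults so far: 3)
  step 9: ref 4 -> HIT, frames=[4,3,1] (faults so far: 3)
  step 10: ref 4 -> HIT, frames=[4,3,1] (faults so far: 3)
  step 11: ref 5 -> FAULT, evict 3, frames=[4,5,1] (faults so far: 4)
  step 12: ref 4 -> HIT, frames=[4,5,1] (faults so far: 4)
  step 13: ref 5 -> HIT, frames=[4,5,1] (faults so far: 4)
  step 14: ref 3 -> FAULT, evict 1, frames=[4,5,3] (faults so far: 5)
  LRU total faults: 5
--- Optimal ---
  step 0: ref 4 -> FAULT, frames=[4,-,-] (faults so far: 1)
  step 1: ref 4 -> HIT, frames=[4,-,-] (faults so far: 1)
  step 2: ref 4 -> HIT, frames=[4,-,-] (faults so far: 1)
  step 3: ref 3 -> FAULT, frames=[4,3,-] (faults so far: 2)
  step 4: ref 3 -> HIT, frames=[4,3,-] (faults so far: 2)
  step 5: ref 1 -> FAULT, frames=[4,3,1] (faults so far: 3)
  step 6: ref 4 -> HIT, frames=[4,3,1] (faults so far: 3)
  step 7: ref 4 -> HIT, frames=[4,3,1] (faults so far: 3)
  step 8: ref 4 -> HIT, frames=[4,3,1] (faults so far: 3)
  step 9: ref 4 -> HIT, frames=[4,3,1] (faults so far: 3)
  step 10: ref 4 -> HIT, frames=[4,3,1] (faults so far: 3)
  step 11: ref 5 -> FAULT, evict 1, frames=[4,3,5] (faults so far: 4)
  step 12: ref 4 -> HIT, frames=[4,3,5] (faults so far: 4)
  step 13: ref 5 -> HIT, frames=[4,3,5] (faults so far: 4)
  step 14: ref 3 -> HIT, frames=[4,3,5] (faults so far: 4)
  Optimal total faults: 4

Answer: 6 5 4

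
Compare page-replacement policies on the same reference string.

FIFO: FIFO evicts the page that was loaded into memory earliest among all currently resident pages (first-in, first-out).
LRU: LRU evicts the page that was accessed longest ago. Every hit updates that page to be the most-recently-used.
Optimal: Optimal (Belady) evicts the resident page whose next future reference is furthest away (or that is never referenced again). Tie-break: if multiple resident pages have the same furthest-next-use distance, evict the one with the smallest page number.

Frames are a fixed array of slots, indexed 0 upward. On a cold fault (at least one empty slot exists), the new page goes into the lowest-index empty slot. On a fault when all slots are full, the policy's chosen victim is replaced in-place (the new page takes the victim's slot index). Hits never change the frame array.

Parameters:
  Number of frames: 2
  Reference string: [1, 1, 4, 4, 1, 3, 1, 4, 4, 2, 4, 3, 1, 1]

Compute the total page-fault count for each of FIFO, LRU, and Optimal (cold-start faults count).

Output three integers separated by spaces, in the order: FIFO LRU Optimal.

--- FIFO ---
  step 0: ref 1 -> FAULT, frames=[1,-] (faults so far: 1)
  step 1: ref 1 -> HIT, frames=[1,-] (faults so far: 1)
  step 2: ref 4 -> FAULT, frames=[1,4] (faults so far: 2)
  step 3: ref 4 -> HIT, frames=[1,4] (faults so far: 2)
  step 4: ref 1 -> HIT, frames=[1,4] (faults so far: 2)
  step 5: ref 3 -> FAULT, evict 1, frames=[3,4] (faults so far: 3)
  step 6: ref 1 -> FAULT, evict 4, frames=[3,1] (faults so far: 4)
  step 7: ref 4 -> FAULT, evict 3, frames=[4,1] (faults so far: 5)
  step 8: ref 4 -> HIT, frames=[4,1] (faults so far: 5)
  step 9: ref 2 -> FAULT, evict 1, frames=[4,2] (faults so far: 6)
  step 10: ref 4 -> HIT, frames=[4,2] (faults so far: 6)
  step 11: ref 3 -> FAULT, evict 4, frames=[3,2] (faults so far: 7)
  step 12: ref 1 -> FAULT, evict 2, frames=[3,1] (faults so far: 8)
  step 13: ref 1 -> HIT, frames=[3,1] (faults so far: 8)
  FIFO total faults: 8
--- LRU ---
  step 0: ref 1 -> FAULT, frames=[1,-] (faults so far: 1)
  step 1: ref 1 -> HIT, frames=[1,-] (faults so far: 1)
  step 2: ref 4 -> FAULT, frames=[1,4] (faults so far: 2)
  step 3: ref 4 -> HIT, frames=[1,4] (faults so far: 2)
  step 4: ref 1 -> HIT, frames=[1,4] (faults so far: 2)
  step 5: ref 3 -> FAULT, evict 4, frames=[1,3] (faults so far: 3)
  step 6: ref 1 -> HIT, frames=[1,3] (faults so far: 3)
  step 7: ref 4 -> FAULT, evict 3, frames=[1,4] (faults so far: 4)
  step 8: ref 4 -> HIT, frames=[1,4] (faults so far: 4)
  step 9: ref 2 -> FAULT, evict 1, frames=[2,4] (faults so far: 5)
  step 10: ref 4 -> HIT, frames=[2,4] (faults so far: 5)
  step 11: ref 3 -> FAULT, evict 2, frames=[3,4] (faults so far: 6)
  step 12: ref 1 -> FAULT, evict 4, frames=[3,1] (faults so far: 7)
  step 13: ref 1 -> HIT, frames=[3,1] (faults so far: 7)
  LRU total faults: 7
--- Optimal ---
  step 0: ref 1 -> FAULT, frames=[1,-] (faults so far: 1)
  step 1: ref 1 -> HIT, frames=[1,-] (faults so far: 1)
  step 2: ref 4 -> FAULT, frames=[1,4] (faults so far: 2)
  step 3: ref 4 -> HIT, frames=[1,4] (faults so far: 2)
  step 4: ref 1 -> HIT, frames=[1,4] (faults so far: 2)
  step 5: ref 3 -> FAULT, evict 4, frames=[1,3] (faults so far: 3)
  step 6: ref 1 -> HIT, frames=[1,3] (faults so far: 3)
  step 7: ref 4 -> FAULT, evict 1, frames=[4,3] (faults so far: 4)
  step 8: ref 4 -> HIT, frames=[4,3] (faults so far: 4)
  step 9: ref 2 -> FAULT, evict 3, frames=[4,2] (faults so far: 5)
  step 10: ref 4 -> HIT, frames=[4,2] (faults so far: 5)
  step 11: ref 3 -> FAULT, evict 2, frames=[4,3] (faults so far: 6)
  step 12: ref 1 -> FAULT, evict 3, frames=[4,1] (faults so far: 7)
  step 13: ref 1 -> HIT, frames=[4,1] (faults so far: 7)
  Optimal total faults: 7

Answer: 8 7 7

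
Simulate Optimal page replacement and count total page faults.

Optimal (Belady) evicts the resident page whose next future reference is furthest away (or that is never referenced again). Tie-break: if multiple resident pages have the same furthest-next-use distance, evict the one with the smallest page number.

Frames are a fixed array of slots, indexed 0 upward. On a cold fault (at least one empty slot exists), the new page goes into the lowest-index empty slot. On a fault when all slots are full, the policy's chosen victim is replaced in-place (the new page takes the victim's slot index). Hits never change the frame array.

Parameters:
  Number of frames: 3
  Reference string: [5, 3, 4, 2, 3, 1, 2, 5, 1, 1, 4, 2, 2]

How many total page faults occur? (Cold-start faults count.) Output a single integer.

Step 0: ref 5 → FAULT, frames=[5,-,-]
Step 1: ref 3 → FAULT, frames=[5,3,-]
Step 2: ref 4 → FAULT, frames=[5,3,4]
Step 3: ref 2 → FAULT (evict 4), frames=[5,3,2]
Step 4: ref 3 → HIT, frames=[5,3,2]
Step 5: ref 1 → FAULT (evict 3), frames=[5,1,2]
Step 6: ref 2 → HIT, frames=[5,1,2]
Step 7: ref 5 → HIT, frames=[5,1,2]
Step 8: ref 1 → HIT, frames=[5,1,2]
Step 9: ref 1 → HIT, frames=[5,1,2]
Step 10: ref 4 → FAULT (evict 1), frames=[5,4,2]
Step 11: ref 2 → HIT, frames=[5,4,2]
Step 12: ref 2 → HIT, frames=[5,4,2]
Total faults: 6

Answer: 6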